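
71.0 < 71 False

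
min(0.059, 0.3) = 0.059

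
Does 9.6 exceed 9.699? No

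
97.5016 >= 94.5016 True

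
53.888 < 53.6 False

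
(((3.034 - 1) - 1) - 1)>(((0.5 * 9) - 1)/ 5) False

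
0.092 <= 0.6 True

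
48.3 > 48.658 False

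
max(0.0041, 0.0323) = 0.0323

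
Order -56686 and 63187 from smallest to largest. -56686, 63187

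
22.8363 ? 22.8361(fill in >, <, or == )>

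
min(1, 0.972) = 0.972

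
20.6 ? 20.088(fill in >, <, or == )>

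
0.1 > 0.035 True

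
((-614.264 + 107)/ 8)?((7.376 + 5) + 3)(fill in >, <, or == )<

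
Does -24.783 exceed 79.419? No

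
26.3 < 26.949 True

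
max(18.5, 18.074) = 18.5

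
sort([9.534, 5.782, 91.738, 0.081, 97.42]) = [0.081, 5.782, 9.534, 91.738, 97.42]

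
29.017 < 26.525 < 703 False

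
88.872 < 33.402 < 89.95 False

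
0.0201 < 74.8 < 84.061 True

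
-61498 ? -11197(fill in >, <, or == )<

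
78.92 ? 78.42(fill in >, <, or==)>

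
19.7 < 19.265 False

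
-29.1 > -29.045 False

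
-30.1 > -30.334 True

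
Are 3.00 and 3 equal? Yes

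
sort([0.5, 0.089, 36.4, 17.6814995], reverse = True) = [36.4, 17.6814995, 0.5, 0.089]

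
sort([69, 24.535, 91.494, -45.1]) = [-45.1, 24.535, 69, 91.494]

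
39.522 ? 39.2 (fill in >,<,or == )>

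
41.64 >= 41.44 True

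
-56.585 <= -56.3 True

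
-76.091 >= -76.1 True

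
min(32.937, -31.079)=-31.079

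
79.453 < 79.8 True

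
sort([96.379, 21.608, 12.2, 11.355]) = [11.355, 12.2, 21.608, 96.379]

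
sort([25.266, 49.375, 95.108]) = [25.266, 49.375, 95.108]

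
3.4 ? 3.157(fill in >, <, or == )>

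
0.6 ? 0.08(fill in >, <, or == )>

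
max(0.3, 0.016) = 0.3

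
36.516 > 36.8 False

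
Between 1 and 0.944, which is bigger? 1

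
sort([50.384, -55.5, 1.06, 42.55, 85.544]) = [-55.5, 1.06, 42.55, 50.384, 85.544]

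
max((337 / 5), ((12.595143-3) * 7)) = 67.4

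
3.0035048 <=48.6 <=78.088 True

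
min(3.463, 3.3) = 3.3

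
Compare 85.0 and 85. They are equal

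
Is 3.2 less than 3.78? Yes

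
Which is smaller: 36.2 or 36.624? 36.2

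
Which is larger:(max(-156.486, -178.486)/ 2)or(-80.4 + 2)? (max(-156.486, -178.486)/ 2)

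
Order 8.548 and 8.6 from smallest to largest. 8.548, 8.6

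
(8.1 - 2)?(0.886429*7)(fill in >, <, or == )<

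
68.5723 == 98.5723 False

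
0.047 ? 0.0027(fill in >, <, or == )>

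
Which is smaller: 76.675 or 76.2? 76.2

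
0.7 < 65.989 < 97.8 True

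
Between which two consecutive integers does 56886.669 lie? 56886 and 56887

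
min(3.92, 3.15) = 3.15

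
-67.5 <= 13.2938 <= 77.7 True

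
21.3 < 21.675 True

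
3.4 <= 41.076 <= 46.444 True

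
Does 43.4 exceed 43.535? No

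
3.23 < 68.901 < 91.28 True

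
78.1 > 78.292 False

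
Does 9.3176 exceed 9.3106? Yes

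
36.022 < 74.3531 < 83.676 True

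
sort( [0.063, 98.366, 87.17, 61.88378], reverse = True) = [98.366, 87.17, 61.88378, 0.063]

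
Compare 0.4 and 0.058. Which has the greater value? 0.4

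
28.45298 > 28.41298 True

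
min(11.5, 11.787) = 11.5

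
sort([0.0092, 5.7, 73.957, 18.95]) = [0.0092, 5.7, 18.95, 73.957]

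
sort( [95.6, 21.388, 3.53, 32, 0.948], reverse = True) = [95.6, 32, 21.388, 3.53, 0.948]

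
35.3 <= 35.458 True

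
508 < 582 True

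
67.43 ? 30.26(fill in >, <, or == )>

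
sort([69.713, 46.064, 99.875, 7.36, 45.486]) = [7.36, 45.486, 46.064, 69.713, 99.875]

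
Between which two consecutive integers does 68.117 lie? 68 and 69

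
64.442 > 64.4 True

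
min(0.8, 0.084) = 0.084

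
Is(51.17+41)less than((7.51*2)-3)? No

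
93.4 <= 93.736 True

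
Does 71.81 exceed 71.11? Yes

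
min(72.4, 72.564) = 72.4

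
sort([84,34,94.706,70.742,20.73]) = [20.73,34,70.742,84,94.706]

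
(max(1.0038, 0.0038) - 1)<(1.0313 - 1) True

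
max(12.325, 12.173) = 12.325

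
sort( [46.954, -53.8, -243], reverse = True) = [46.954, -53.8, -243]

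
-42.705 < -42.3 True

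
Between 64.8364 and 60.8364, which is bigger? 64.8364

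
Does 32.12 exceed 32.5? No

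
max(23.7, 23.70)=23.70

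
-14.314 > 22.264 False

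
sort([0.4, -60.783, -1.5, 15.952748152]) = [-60.783, -1.5, 0.4, 15.952748152]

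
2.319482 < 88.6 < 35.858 False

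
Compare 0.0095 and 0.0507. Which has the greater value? 0.0507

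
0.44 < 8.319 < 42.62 True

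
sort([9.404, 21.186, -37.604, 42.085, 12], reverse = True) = [42.085, 21.186, 12, 9.404, -37.604]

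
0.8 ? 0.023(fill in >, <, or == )>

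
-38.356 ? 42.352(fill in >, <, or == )<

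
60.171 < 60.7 True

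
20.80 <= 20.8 True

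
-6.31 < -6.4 False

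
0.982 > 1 False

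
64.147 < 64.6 True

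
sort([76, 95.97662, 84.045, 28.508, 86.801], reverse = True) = [95.97662, 86.801, 84.045, 76, 28.508]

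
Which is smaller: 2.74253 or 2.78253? 2.74253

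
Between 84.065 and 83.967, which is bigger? 84.065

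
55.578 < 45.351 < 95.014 False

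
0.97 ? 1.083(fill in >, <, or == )<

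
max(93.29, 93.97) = 93.97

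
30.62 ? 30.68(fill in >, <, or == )<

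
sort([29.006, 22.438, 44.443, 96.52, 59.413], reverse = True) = [96.52, 59.413, 44.443, 29.006, 22.438]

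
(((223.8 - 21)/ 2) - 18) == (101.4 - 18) True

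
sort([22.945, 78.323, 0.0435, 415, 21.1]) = [0.0435, 21.1, 22.945, 78.323, 415]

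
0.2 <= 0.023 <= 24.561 False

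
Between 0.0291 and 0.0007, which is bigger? 0.0291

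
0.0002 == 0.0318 False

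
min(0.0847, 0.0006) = 0.0006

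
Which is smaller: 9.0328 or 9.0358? 9.0328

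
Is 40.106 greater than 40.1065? No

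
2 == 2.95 False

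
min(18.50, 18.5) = 18.50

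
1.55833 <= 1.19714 False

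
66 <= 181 True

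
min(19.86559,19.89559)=19.86559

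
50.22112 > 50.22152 False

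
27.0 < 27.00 False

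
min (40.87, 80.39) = 40.87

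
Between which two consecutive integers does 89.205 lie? 89 and 90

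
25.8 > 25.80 False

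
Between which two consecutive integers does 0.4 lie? 0 and 1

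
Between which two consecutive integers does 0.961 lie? 0 and 1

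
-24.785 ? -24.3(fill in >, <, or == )<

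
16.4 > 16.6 False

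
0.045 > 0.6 False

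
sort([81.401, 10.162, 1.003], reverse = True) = [81.401, 10.162, 1.003]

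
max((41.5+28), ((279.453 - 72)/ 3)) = 69.5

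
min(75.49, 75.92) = 75.49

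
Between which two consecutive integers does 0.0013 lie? 0 and 1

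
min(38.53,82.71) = 38.53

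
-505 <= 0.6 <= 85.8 True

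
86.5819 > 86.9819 False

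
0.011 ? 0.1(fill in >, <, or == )<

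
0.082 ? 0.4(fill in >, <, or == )<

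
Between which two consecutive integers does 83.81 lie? 83 and 84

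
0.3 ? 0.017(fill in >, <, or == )>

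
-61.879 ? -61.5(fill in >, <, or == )<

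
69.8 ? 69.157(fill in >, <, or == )>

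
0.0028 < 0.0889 True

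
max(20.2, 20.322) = 20.322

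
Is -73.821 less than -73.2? Yes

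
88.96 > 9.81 True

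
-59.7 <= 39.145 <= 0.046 False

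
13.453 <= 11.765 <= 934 False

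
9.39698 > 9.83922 False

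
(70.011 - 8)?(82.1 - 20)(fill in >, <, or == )<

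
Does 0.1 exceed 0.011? Yes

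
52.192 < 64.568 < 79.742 True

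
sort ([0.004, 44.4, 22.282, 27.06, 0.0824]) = [0.004, 0.0824, 22.282, 27.06, 44.4]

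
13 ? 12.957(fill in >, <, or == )>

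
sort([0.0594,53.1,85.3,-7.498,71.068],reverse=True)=[85.3,71.068,53.1,0.0594,-7.498]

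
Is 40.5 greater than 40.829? No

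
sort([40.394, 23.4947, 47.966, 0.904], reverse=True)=[47.966, 40.394, 23.4947, 0.904]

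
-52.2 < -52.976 False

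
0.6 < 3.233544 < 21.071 True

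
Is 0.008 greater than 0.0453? No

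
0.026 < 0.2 True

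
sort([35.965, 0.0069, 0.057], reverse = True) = [35.965, 0.057, 0.0069]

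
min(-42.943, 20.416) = -42.943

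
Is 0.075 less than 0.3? Yes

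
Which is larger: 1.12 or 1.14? 1.14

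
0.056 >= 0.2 False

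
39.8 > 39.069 True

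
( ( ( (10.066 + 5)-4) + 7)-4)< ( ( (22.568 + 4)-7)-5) True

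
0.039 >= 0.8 False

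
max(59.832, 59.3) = 59.832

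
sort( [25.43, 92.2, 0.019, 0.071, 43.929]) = [0.019, 0.071, 25.43, 43.929, 92.2]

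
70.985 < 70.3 False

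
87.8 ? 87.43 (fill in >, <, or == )>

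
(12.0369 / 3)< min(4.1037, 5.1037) True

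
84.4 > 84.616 False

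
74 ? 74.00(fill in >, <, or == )==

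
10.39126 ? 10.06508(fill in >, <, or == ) >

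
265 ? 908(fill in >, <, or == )<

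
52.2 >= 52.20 True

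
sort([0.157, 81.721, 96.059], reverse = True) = [96.059, 81.721, 0.157]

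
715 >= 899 False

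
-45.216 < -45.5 False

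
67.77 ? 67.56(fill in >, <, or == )>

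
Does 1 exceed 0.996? Yes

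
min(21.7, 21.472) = 21.472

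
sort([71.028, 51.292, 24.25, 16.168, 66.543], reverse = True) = [71.028, 66.543, 51.292, 24.25, 16.168]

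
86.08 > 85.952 True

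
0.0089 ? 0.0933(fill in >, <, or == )<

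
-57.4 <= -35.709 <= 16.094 True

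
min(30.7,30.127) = 30.127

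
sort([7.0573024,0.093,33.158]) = [0.093,7.0573024,33.158]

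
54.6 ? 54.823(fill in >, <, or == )<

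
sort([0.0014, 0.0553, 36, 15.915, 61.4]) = [0.0014, 0.0553, 15.915, 36, 61.4]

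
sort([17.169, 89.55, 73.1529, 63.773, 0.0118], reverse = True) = [89.55, 73.1529, 63.773, 17.169, 0.0118]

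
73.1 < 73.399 True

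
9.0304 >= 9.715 False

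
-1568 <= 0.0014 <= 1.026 True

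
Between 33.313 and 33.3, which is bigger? 33.313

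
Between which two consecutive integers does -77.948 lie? -78 and -77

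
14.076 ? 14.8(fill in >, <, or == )<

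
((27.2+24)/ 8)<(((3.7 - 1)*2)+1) False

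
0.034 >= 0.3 False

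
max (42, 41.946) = 42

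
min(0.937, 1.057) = 0.937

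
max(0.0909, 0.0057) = 0.0909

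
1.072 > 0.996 True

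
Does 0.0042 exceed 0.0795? No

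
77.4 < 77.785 True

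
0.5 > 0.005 True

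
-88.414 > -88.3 False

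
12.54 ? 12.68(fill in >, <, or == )<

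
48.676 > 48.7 False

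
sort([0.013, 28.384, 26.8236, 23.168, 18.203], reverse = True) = [28.384, 26.8236, 23.168, 18.203, 0.013]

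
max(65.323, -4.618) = 65.323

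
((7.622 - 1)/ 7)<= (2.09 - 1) True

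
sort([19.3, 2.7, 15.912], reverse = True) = [19.3, 15.912, 2.7]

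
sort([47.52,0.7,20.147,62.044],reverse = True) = [62.044,47.52,20.147,0.7]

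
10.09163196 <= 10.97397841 True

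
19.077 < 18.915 False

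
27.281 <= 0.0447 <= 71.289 False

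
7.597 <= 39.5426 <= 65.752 True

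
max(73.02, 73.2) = 73.2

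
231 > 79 True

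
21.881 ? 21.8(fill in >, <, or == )>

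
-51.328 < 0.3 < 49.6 True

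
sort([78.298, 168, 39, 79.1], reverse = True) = [168, 79.1, 78.298, 39]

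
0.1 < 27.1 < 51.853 True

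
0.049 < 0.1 True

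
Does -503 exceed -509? Yes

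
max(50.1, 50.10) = 50.10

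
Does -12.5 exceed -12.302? No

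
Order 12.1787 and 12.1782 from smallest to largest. 12.1782, 12.1787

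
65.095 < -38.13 False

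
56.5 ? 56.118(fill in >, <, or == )>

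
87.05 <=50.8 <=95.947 False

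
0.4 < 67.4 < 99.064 True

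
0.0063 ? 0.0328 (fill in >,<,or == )<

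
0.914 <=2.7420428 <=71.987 True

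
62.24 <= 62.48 True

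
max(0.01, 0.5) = 0.5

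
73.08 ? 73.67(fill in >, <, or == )<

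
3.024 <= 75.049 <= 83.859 True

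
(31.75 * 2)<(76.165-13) False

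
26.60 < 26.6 False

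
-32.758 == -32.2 False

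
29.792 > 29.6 True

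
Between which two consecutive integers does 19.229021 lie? 19 and 20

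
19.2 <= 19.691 True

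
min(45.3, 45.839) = 45.3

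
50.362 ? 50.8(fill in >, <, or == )<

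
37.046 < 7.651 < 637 False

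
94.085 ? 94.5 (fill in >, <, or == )<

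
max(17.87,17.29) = 17.87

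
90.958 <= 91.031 True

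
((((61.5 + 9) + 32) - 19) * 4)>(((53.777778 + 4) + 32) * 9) False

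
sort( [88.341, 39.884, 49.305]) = [39.884, 49.305, 88.341]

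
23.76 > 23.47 True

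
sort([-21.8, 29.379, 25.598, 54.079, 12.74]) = [-21.8, 12.74, 25.598, 29.379, 54.079]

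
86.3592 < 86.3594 True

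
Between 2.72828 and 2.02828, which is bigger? 2.72828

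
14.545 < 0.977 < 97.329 False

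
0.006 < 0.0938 True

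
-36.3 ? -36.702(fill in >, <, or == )>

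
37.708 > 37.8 False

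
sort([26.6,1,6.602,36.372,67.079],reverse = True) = [67.079,36.372,26.6,6.602,1]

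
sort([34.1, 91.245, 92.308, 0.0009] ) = [0.0009, 34.1, 91.245, 92.308]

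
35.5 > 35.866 False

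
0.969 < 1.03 True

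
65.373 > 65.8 False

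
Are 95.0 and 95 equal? Yes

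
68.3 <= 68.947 True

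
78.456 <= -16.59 False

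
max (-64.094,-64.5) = -64.094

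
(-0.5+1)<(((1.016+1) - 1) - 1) False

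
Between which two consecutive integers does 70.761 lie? 70 and 71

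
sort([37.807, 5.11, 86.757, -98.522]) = [-98.522, 5.11, 37.807, 86.757]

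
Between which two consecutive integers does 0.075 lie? 0 and 1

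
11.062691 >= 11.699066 False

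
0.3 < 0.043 False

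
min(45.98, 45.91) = 45.91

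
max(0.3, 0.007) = 0.3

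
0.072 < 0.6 True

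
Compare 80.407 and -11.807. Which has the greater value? 80.407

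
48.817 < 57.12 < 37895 True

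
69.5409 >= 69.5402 True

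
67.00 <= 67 True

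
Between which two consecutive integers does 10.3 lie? 10 and 11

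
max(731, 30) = 731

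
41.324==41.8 False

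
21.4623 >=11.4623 True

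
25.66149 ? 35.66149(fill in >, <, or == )<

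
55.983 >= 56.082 False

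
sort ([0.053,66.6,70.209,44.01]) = [0.053,44.01,66.6,70.209]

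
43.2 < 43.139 False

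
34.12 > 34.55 False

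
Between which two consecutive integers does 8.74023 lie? 8 and 9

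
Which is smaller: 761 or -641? -641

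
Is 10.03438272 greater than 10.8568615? No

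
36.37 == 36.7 False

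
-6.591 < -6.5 True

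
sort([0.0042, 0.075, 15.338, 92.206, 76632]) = [0.0042, 0.075, 15.338, 92.206, 76632]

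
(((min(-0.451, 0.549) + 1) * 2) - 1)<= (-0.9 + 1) True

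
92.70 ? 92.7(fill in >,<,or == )==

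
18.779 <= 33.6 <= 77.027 True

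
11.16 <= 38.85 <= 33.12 False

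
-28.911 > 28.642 False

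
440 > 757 False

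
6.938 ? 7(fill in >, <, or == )<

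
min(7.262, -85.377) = -85.377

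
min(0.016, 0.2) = 0.016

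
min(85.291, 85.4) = 85.291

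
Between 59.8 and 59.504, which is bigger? 59.8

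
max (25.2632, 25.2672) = 25.2672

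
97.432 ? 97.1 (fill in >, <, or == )>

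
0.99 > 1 False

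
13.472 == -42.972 False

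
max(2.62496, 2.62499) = 2.62499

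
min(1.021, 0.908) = 0.908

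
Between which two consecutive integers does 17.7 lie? 17 and 18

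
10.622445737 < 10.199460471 False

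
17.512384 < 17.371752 False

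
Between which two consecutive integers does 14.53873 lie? 14 and 15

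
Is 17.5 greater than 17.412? Yes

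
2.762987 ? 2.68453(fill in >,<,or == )>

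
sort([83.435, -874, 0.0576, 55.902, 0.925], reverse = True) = [83.435, 55.902, 0.925, 0.0576, -874]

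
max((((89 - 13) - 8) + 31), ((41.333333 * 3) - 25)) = 99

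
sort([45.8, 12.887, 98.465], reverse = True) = [98.465, 45.8, 12.887]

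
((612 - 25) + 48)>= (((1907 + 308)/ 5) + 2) True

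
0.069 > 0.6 False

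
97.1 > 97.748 False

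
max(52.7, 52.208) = 52.7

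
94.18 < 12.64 False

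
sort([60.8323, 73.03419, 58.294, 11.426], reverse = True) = [73.03419, 60.8323, 58.294, 11.426]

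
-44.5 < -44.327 True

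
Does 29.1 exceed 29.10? No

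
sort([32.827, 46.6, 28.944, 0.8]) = [0.8, 28.944, 32.827, 46.6]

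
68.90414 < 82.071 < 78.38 False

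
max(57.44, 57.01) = 57.44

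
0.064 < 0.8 True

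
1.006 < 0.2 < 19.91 False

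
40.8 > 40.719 True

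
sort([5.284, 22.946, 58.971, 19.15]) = [5.284, 19.15, 22.946, 58.971]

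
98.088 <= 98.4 True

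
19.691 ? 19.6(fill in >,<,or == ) >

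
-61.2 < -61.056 True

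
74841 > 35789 True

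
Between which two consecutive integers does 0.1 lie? 0 and 1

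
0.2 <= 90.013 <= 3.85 False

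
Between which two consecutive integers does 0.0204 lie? 0 and 1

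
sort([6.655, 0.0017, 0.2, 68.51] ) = [0.0017, 0.2, 6.655, 68.51]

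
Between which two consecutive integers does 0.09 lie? 0 and 1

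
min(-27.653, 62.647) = -27.653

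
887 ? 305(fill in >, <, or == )>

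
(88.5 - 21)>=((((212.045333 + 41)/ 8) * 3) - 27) False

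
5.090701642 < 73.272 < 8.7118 False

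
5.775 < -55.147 False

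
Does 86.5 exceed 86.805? No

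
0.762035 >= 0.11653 True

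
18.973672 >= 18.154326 True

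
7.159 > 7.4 False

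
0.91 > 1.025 False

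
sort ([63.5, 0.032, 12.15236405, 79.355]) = [0.032, 12.15236405, 63.5, 79.355]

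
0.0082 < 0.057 True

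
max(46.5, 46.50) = 46.50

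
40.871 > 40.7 True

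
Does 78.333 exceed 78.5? No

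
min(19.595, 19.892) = 19.595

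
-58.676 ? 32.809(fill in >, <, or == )<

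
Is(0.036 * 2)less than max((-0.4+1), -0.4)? Yes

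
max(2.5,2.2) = 2.5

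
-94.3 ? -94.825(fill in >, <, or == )>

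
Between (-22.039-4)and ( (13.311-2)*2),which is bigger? ( (13.311-2)*2)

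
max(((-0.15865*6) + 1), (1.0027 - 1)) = 0.0481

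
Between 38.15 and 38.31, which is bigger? 38.31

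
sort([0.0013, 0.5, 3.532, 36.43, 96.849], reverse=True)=[96.849, 36.43, 3.532, 0.5, 0.0013]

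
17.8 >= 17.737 True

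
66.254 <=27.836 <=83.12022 False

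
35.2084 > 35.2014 True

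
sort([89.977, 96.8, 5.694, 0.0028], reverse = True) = [96.8, 89.977, 5.694, 0.0028]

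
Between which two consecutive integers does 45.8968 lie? 45 and 46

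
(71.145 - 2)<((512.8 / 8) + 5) False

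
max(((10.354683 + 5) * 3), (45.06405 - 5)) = 46.064049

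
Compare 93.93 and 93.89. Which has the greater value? 93.93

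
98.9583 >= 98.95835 False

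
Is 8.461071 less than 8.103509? No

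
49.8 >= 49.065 True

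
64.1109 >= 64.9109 False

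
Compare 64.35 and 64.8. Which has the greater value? 64.8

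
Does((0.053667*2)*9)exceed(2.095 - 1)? No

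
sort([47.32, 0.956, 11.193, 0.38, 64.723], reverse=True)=[64.723, 47.32, 11.193, 0.956, 0.38]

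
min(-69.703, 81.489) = -69.703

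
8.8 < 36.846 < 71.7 True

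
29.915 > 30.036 False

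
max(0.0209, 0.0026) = 0.0209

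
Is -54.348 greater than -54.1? No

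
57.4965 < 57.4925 False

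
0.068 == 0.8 False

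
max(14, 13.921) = 14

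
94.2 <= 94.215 True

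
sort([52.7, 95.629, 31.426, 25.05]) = [25.05, 31.426, 52.7, 95.629]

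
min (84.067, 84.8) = 84.067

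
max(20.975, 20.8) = 20.975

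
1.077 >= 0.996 True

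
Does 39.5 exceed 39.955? No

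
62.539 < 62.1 False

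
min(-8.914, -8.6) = -8.914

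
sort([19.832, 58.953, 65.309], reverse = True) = [65.309, 58.953, 19.832]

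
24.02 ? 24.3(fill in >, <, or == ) <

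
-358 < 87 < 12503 True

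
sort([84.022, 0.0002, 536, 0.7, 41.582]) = [0.0002, 0.7, 41.582, 84.022, 536]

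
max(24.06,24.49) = 24.49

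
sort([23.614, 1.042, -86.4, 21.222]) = [-86.4, 1.042, 21.222, 23.614]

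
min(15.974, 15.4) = 15.4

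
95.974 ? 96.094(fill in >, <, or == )<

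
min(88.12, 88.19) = 88.12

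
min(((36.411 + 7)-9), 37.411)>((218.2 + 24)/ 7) False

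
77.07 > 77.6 False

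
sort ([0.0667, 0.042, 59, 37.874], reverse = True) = [59, 37.874, 0.0667, 0.042]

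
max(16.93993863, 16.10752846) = 16.93993863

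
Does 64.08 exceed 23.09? Yes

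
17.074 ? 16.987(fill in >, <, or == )>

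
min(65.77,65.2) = 65.2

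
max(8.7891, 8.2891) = 8.7891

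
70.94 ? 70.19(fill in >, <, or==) >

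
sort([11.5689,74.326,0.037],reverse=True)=[74.326,11.5689,0.037]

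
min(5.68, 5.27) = 5.27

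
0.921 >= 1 False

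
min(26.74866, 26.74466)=26.74466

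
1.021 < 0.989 False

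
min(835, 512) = 512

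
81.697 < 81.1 False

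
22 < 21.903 False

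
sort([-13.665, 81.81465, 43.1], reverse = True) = [81.81465, 43.1, -13.665]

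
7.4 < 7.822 True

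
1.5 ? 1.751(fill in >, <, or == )<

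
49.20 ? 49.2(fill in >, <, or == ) ==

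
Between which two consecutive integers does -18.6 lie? -19 and -18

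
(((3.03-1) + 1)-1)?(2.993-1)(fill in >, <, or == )>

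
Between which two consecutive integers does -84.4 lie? -85 and -84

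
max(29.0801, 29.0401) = 29.0801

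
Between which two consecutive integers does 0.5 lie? 0 and 1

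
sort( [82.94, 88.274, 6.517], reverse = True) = [88.274, 82.94, 6.517]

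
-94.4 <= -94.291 True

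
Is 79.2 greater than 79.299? No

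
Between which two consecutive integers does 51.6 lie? 51 and 52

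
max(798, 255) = 798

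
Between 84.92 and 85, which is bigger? 85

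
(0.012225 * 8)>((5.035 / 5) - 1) True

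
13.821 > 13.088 True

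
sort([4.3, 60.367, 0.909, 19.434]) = [0.909, 4.3, 19.434, 60.367]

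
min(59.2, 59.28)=59.2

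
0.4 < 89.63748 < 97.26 True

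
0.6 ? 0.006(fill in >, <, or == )>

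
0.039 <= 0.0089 False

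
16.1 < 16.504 True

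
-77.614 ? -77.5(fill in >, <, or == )<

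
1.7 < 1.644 False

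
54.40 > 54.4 False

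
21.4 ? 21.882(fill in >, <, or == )<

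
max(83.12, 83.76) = 83.76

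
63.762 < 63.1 False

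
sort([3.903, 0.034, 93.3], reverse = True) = [93.3, 3.903, 0.034]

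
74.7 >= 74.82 False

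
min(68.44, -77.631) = -77.631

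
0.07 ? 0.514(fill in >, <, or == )<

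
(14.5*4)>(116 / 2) False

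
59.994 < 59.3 False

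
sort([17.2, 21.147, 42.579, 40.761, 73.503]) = [17.2, 21.147, 40.761, 42.579, 73.503]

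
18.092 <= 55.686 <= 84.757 True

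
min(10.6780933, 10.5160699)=10.5160699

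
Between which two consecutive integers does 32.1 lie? 32 and 33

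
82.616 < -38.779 False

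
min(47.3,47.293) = 47.293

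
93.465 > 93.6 False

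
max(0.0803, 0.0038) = 0.0803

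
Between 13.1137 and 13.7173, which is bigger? 13.7173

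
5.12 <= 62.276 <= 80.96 True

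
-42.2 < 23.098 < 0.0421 False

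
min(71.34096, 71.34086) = 71.34086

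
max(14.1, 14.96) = 14.96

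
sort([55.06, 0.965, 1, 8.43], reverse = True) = [55.06, 8.43, 1, 0.965]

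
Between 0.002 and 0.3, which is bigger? 0.3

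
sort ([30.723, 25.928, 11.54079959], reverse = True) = [30.723, 25.928, 11.54079959]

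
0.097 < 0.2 True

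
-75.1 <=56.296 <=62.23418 True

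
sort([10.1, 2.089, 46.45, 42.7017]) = [2.089, 10.1, 42.7017, 46.45]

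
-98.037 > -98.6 True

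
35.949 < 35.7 False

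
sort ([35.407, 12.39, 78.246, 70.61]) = [12.39, 35.407, 70.61, 78.246]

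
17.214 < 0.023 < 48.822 False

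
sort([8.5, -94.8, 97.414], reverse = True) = [97.414, 8.5, -94.8]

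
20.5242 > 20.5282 False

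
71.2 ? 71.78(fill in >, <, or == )<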